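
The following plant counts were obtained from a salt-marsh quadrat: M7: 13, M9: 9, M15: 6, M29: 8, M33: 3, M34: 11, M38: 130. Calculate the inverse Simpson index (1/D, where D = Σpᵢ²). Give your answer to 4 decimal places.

1.8642

Total N = 13+9+6+8+3+11+130 = 180, so the proportions are 0.0722222, 0.05, 0.0333333, 0.0444444, 0.0166667, 0.0611111, 0.7222222 (working shown to 7 dp, full precision carried).
D = 0.0722222² + 0.05² + 0.0333333² + 0.0444444² + 0.0166667² + 0.0611111² + 0.7222222² = 0.0052160 + 0.0025000 + 0.0011111 + 0.0019753 + 0.0002778 + 0.0037346 + 0.5216049 = 0.5364198.
So 1/D = 1.864212, i.e. 1.8642 to 4 decimal places.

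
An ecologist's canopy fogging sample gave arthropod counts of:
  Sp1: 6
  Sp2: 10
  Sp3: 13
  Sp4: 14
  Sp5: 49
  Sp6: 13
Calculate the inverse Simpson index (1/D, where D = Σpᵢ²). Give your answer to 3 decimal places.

Total N = 6+10+13+14+49+13 = 105, so the proportions are 0.0571429, 0.0952381, 0.1238095, 0.1333333, 0.4666667, 0.1238095 (working shown to 7 dp, full precision carried).
D = 0.0571429² + 0.0952381² + 0.1238095² + 0.1333333² + 0.4666667² + 0.1238095² = 0.0032653 + 0.0090703 + 0.0153288 + 0.0177778 + 0.2177778 + 0.0153288 = 0.2785488.
So 1/D = 3.59004, i.e. 3.590 to 3 decimal places.

3.590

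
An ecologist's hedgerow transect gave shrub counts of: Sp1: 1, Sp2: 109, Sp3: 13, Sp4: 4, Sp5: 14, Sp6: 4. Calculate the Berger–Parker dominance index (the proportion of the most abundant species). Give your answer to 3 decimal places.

0.752

Total N = 1+109+13+4+14+4 = 145, so the proportions are 0.0069, 0.75172, 0.08966, 0.02759, 0.09655, 0.02759 (working shown to 5 dp, full precision carried).
The largest proportion is 0.75172, i.e. d = 0.752 to 3 decimal places.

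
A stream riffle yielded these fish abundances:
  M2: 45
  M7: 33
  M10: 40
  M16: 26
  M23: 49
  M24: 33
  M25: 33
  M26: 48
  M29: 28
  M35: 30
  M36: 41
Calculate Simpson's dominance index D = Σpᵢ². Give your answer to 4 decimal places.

0.0949

Total N = 45+33+40+26+49+33+33+48+28+30+41 = 406, so the proportions are 0.110837, 0.081281, 0.098522, 0.064039, 0.12069, 0.081281, 0.081281, 0.118227, 0.068966, 0.073892, 0.100985 (working shown to 6 dp, full precision carried).
D = 0.110837² + 0.081281² + 0.098522² + 0.064039² + 0.12069² + 0.081281² + 0.081281² + 0.118227² + 0.068966² + 0.073892² + 0.100985² = 0.012285 + 0.006607 + 0.009707 + 0.004101 + 0.014566 + 0.006607 + 0.006607 + 0.013978 + 0.004756 + 0.005460 + 0.010198 = 0.094870.
To 4 decimal places, D = 0.0949.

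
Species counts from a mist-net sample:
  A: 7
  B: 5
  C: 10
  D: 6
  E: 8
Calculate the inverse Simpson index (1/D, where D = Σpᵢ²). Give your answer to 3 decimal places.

4.730

Total N = 7+5+10+6+8 = 36, so the proportions are 0.1944444, 0.1388889, 0.2777778, 0.1666667, 0.2222222 (working shown to 7 dp, full precision carried).
D = 0.1944444² + 0.1388889² + 0.2777778² + 0.1666667² + 0.2222222² = 0.0378086 + 0.0192901 + 0.0771605 + 0.0277778 + 0.0493827 = 0.2114198.
So 1/D = 4.72993, i.e. 4.730 to 3 decimal places.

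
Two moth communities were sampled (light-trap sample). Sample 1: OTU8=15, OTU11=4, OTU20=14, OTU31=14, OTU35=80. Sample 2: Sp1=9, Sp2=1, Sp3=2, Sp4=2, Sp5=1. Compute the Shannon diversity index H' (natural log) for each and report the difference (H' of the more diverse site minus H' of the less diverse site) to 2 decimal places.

0.07

Sample 1: N=127, proportions 0.1181, 0.0315, 0.1102, 0.1102, 0.6299, giving H' = 1.1385 (working shown to 4 dp, full precision carried).
Sample 2: N=15, proportions 0.6, 0.0667, 0.1333, 0.1333, 0.0667, giving H' = 1.2049.
Difference = |1.1385 − 1.2049| = 0.0664, i.e. 0.07 to 2 decimal places.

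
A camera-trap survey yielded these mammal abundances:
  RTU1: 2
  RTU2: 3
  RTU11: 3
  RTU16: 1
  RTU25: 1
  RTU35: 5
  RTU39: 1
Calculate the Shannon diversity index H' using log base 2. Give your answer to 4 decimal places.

2.5550

Total N = 2+3+3+1+1+5+1 = 16, so the proportions are 0.125, 0.1875, 0.1875, 0.0625, 0.0625, 0.3125, 0.0625 (working shown to 6 dp, full precision carried).
Each pᵢ log₂ pᵢ term: 0.125×(-3.000000)=-0.375000, 0.1875×(-2.415037)=-0.452820, 0.1875×(-2.415037)=-0.452820, 0.0625×(-4.000000)=-0.250000, 0.0625×(-4.000000)=-0.250000, 0.3125×(-1.678072)=-0.524397, 0.0625×(-4.000000)=-0.250000.
Sum = -2.555037, so H' = 2.5550.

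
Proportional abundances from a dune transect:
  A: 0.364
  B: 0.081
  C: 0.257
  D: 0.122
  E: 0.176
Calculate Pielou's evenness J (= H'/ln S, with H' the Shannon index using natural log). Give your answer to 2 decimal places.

H' = −Σ pᵢ ln pᵢ = −((-0.3679) + (-0.2036) + (-0.3492) + (-0.2567) + (-0.3058)) = 1.4830 (working shown to 4 dp, full precision carried).
With S = 5 species, ln S = 1.6094, so J = 1.4830/1.6094 = 0.9215, i.e. 0.92 to 2 decimal places.

0.92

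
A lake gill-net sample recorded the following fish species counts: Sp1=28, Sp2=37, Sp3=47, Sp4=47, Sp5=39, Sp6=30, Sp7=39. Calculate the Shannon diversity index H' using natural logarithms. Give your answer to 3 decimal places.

1.930

Total N = 28+37+47+47+39+30+39 = 267, so the proportions are 0.10487, 0.13858, 0.17603, 0.17603, 0.14607, 0.11236, 0.14607 (working shown to 5 dp, full precision carried).
Each pᵢ ln pᵢ term: 0.10487×(-2.25504)=-0.23648, 0.13858×(-1.97633)=-0.27387, 0.17603×(-1.73710)=-0.30578, 0.17603×(-1.73710)=-0.30578, 0.14607×(-1.92369)=-0.28099, 0.11236×(-2.18605)=-0.24562, 0.14607×(-1.92369)=-0.28099.
Sum = -1.92952, so H' = 1.930.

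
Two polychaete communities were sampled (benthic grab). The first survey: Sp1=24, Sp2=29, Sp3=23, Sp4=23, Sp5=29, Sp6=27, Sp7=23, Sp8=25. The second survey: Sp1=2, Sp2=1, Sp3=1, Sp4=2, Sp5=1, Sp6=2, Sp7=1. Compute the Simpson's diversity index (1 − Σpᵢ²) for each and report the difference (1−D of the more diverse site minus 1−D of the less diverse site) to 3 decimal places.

The first survey: N=203, proportions 0.11823, 0.14286, 0.1133, 0.1133, 0.14286, 0.133, 0.1133, 0.12315, giving 1−D = 0.87384 (working shown to 5 dp, full precision carried).
The second survey: N=10, proportions 0.2, 0.1, 0.1, 0.2, 0.1, 0.2, 0.1, giving 1−D = 0.84000.
Difference = |0.87384 − 0.84000| = 0.03384, i.e. 0.034 to 3 decimal places.

0.034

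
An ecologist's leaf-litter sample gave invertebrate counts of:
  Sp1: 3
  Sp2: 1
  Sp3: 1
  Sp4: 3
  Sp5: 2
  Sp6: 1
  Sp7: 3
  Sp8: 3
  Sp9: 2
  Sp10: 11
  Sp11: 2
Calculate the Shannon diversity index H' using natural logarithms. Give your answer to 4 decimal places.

2.0995

Total N = 3+1+1+3+2+1+3+3+2+11+2 = 32, so the proportions are 0.09375, 0.03125, 0.03125, 0.09375, 0.0625, 0.03125, 0.09375, 0.09375, 0.0625, 0.34375, 0.0625 (working shown to 6 dp, full precision carried).
Each pᵢ ln pᵢ term: 0.09375×(-2.367124)=-0.221918, 0.03125×(-3.465736)=-0.108304, 0.03125×(-3.465736)=-0.108304, 0.09375×(-2.367124)=-0.221918, 0.0625×(-2.772589)=-0.173287, 0.03125×(-3.465736)=-0.108304, 0.09375×(-2.367124)=-0.221918, 0.09375×(-2.367124)=-0.221918, 0.0625×(-2.772589)=-0.173287, 0.34375×(-1.067841)=-0.367070, 0.0625×(-2.772589)=-0.173287.
Sum = -2.099515, so H' = 2.0995.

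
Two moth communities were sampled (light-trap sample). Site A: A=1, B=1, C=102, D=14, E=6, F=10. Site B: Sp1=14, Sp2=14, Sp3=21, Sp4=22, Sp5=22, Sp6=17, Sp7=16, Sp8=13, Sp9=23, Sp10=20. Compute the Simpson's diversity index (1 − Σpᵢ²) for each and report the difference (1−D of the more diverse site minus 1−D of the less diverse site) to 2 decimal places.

Site A: N=134, proportions 0.0075, 0.0075, 0.7612, 0.1045, 0.0448, 0.0746, giving 1−D = 0.4020 (working shown to 4 dp, full precision carried).
Site B: N=182, proportions 0.0769, 0.0769, 0.1154, 0.1209, 0.1209, 0.0934, 0.0879, 0.0714, 0.1264, 0.1099, giving 1−D = 0.8960.
Difference = |0.4020 − 0.8960| = 0.4940, i.e. 0.49 to 2 decimal places.

0.49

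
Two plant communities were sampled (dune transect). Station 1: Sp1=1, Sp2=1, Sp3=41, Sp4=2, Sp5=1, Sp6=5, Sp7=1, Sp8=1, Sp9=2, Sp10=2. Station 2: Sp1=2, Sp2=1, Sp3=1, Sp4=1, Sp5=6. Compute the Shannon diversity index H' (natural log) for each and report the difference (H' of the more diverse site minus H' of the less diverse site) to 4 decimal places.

0.1368

Station 1: N=57, proportions 0.017544, 0.017544, 0.719298, 0.035088, 0.017544, 0.087719, 0.017544, 0.017544, 0.035088, 0.035088, giving H' = 1.157744 (working shown to 6 dp, full precision carried).
Station 2: N=11, proportions 0.181818, 0.090909, 0.090909, 0.090909, 0.545455, giving H' = 1.294545.
Difference = |1.157744 − 1.294545| = 0.136801, i.e. 0.1368 to 4 decimal places.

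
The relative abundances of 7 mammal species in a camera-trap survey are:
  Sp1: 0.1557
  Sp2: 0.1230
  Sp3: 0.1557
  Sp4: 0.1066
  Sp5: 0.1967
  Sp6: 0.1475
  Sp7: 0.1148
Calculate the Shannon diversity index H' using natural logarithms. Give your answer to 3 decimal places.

1.926

Each pᵢ ln pᵢ term (working shown to 5 dp, full precision carried): 0.1557×(-1.85982)=-0.28957, 0.123×(-2.09557)=-0.25776, 0.1557×(-1.85982)=-0.28957, 0.1066×(-2.23867)=-0.23864, 0.1967×(-1.62608)=-0.31985, 0.1475×(-1.91393)=-0.28230, 0.1148×(-2.16456)=-0.24849.
Sum = -1.92619, so H' = 1.926.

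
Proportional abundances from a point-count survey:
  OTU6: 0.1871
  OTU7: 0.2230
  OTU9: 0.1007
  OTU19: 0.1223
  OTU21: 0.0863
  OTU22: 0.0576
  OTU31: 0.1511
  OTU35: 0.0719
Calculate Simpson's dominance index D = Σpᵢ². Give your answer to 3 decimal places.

D = 0.1871² + 0.223² + 0.1007² + 0.1223² + 0.0863² + 0.0576² + 0.1511² + 0.0719² = 0.03501 + 0.04973 + 0.01014 + 0.01496 + 0.00745 + 0.00332 + 0.02283 + 0.00517 = 0.14860 (working shown to 5 dp, full precision carried).
To 3 decimal places, D = 0.149.

0.149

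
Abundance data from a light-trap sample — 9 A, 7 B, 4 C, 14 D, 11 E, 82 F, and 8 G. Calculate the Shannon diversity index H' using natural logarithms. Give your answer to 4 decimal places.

Total N = 9+7+4+14+11+82+8 = 135, so the proportions are 0.066667, 0.051852, 0.02963, 0.103704, 0.081481, 0.607407, 0.059259 (working shown to 6 dp, full precision carried).
Each pᵢ ln pᵢ term: 0.066667×(-2.708050)=-0.180537, 0.051852×(-2.959365)=-0.153449, 0.02963×(-3.518980)=-0.104266, 0.103704×(-2.266217)=-0.235015, 0.081481×(-2.507380)=-0.204305, 0.607407×(-0.498556)=-0.302826, 0.059259×(-2.825833)=-0.167457.
Sum = -1.347855, so H' = 1.3479.

1.3479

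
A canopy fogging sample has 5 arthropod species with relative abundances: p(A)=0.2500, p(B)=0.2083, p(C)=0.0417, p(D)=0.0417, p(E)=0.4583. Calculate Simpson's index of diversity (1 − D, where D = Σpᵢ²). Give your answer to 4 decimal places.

0.6806

D = 0.25² + 0.2083² + 0.0417² + 0.0417² + 0.4583² = 0.062500 + 0.043389 + 0.001739 + 0.001739 + 0.210039 = 0.319406 (working shown to 6 dp, full precision carried).
So 1 − D = 0.680594, i.e. 0.6806 to 4 decimal places.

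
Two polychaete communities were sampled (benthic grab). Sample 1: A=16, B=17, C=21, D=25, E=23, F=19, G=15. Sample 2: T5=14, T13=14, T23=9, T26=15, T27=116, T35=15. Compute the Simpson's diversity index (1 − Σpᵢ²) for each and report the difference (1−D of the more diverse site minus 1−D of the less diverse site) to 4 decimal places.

Sample 1: N=136, proportions 0.117647, 0.125, 0.154412, 0.183824, 0.169118, 0.139706, 0.110294, giving 1−D = 0.852617 (working shown to 6 dp, full precision carried).
Sample 2: N=183, proportions 0.076503, 0.076503, 0.04918, 0.081967, 0.63388, 0.081967, giving 1−D = 0.570635.
Difference = |0.852617 − 0.570635| = 0.281982, i.e. 0.2820 to 4 decimal places.

0.2820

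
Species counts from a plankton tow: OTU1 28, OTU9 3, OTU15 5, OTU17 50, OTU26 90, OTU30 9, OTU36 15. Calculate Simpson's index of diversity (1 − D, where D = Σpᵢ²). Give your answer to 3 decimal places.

0.707

Total N = 28+3+5+50+90+9+15 = 200, so the proportions are 0.14, 0.015, 0.025, 0.25, 0.45, 0.045, 0.075 (working shown to 5 dp, full precision carried).
D = 0.14² + 0.015² + 0.025² + 0.25² + 0.45² + 0.045² + 0.075² = 0.01960 + 0.00022 + 0.00063 + 0.06250 + 0.20250 + 0.00202 + 0.00562 = 0.29310.
So 1 − D = 0.70690, i.e. 0.707 to 3 decimal places.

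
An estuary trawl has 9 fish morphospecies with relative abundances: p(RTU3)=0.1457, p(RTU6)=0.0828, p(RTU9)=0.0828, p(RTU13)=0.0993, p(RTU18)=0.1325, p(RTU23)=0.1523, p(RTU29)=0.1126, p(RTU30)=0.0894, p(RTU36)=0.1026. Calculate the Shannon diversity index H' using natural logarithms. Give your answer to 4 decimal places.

Each pᵢ ln pᵢ term (working shown to 6 dp, full precision carried): 0.1457×(-1.926206)=-0.280648, 0.0828×(-2.491327)=-0.206282, 0.0828×(-2.491327)=-0.206282, 0.0993×(-2.309610)=-0.229344, 0.1325×(-2.021173)=-0.267805, 0.1523×(-1.881903)=-0.286614, 0.1126×(-2.183914)=-0.245909, 0.0894×(-2.414635)=-0.215868, 0.1026×(-2.276917)=-0.233612.
Sum = -2.172364, so H' = 2.1724.

2.1724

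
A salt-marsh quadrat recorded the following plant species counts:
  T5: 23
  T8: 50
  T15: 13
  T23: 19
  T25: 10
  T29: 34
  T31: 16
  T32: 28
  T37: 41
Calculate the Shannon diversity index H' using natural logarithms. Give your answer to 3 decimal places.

2.080

Total N = 23+50+13+19+10+34+16+28+41 = 234, so the proportions are 0.09829, 0.21368, 0.05556, 0.0812, 0.04274, 0.1453, 0.06838, 0.11966, 0.17521 (working shown to 5 dp, full precision carried).
Each pᵢ ln pᵢ term: 0.09829×(-2.31983)=-0.22802, 0.21368×(-1.54330)=-0.32976, 0.05556×(-2.89037)=-0.16058, 0.0812×(-2.51088)=-0.20388, 0.04274×(-3.15274)=-0.13473, 0.1453×(-1.92896)=-0.28028, 0.06838×(-2.68273)=-0.18343, 0.11966×(-2.12312)=-0.25405, 0.17521×(-1.74175)=-0.30518.
Sum = -2.07990, so H' = 2.080.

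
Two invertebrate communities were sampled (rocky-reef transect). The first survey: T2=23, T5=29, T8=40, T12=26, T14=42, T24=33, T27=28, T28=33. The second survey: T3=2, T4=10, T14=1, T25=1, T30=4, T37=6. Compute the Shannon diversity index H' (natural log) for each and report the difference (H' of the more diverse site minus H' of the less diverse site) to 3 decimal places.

The first survey: N=254, proportions 0.09055, 0.11417, 0.15748, 0.10236, 0.16535, 0.12992, 0.11024, 0.12992, giving H' = 2.06061 (working shown to 5 dp, full precision carried).
The second survey: N=24, proportions 0.08333, 0.41667, 0.04167, 0.04167, 0.16667, 0.25, giving H' = 1.48189.
Difference = |2.06061 − 1.48189| = 0.57872, i.e. 0.579 to 3 decimal places.

0.579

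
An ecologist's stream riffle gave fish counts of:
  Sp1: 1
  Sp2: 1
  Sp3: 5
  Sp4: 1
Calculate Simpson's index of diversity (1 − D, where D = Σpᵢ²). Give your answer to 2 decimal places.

0.56

Total N = 1+1+5+1 = 8, so the proportions are 0.125, 0.125, 0.625, 0.125 (working shown to 4 dp, full precision carried).
D = 0.125² + 0.125² + 0.625² + 0.125² = 0.0156 + 0.0156 + 0.3906 + 0.0156 = 0.4375.
So 1 − D = 0.5625, i.e. 0.56 to 2 decimal places.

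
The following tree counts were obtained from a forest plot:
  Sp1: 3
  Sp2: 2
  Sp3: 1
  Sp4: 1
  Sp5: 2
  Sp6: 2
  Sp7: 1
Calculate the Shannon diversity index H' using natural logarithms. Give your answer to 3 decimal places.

Total N = 3+2+1+1+2+2+1 = 12, so the proportions are 0.25, 0.16667, 0.08333, 0.08333, 0.16667, 0.16667, 0.08333 (working shown to 5 dp, full precision carried).
Each pᵢ ln pᵢ term: 0.25×(-1.38629)=-0.34657, 0.16667×(-1.79176)=-0.29863, 0.08333×(-2.48491)=-0.20708, 0.08333×(-2.48491)=-0.20708, 0.16667×(-1.79176)=-0.29863, 0.16667×(-1.79176)=-0.29863, 0.08333×(-2.48491)=-0.20708.
Sum = -1.86368, so H' = 1.864.

1.864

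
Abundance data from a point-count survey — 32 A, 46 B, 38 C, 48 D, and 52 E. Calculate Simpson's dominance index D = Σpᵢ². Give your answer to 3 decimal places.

0.206

Total N = 32+46+38+48+52 = 216, so the proportions are 0.14815, 0.21296, 0.17593, 0.22222, 0.24074 (working shown to 5 dp, full precision carried).
D = 0.14815² + 0.21296² + 0.17593² + 0.22222² + 0.24074² = 0.02195 + 0.04535 + 0.03095 + 0.04938 + 0.05796 = 0.20559.
To 3 decimal places, D = 0.206.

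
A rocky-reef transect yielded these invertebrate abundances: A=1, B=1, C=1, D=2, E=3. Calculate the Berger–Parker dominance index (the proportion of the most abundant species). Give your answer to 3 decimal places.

Total N = 1+1+1+2+3 = 8, so the proportions are 0.125, 0.125, 0.125, 0.25, 0.375 (working shown to 5 dp, full precision carried).
The largest proportion is 0.375, i.e. d = 0.375 to 3 decimal places.

0.375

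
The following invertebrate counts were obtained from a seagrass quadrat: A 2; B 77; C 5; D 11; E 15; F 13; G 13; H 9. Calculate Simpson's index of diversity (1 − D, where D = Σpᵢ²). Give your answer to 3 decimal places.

Total N = 2+77+5+11+15+13+13+9 = 145, so the proportions are 0.01379, 0.53103, 0.03448, 0.07586, 0.10345, 0.08966, 0.08966, 0.06207 (working shown to 5 dp, full precision carried).
D = 0.01379² + 0.53103² + 0.03448² + 0.07586² + 0.10345² + 0.08966² + 0.08966² + 0.06207² = 0.00019 + 0.28200 + 0.00119 + 0.00576 + 0.01070 + 0.00804 + 0.00804 + 0.00385 = 0.31976.
So 1 − D = 0.68024, i.e. 0.680 to 3 decimal places.

0.680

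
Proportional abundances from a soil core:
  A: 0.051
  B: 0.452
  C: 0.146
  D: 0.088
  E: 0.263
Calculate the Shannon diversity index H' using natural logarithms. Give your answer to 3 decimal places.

Each pᵢ ln pᵢ term (working shown to 5 dp, full precision carried): 0.051×(-2.97593)=-0.15177, 0.452×(-0.79407)=-0.35892, 0.146×(-1.92415)=-0.28093, 0.088×(-2.43042)=-0.21388, 0.263×(-1.33560)=-0.35126.
Sum = -1.35676, so H' = 1.357.

1.357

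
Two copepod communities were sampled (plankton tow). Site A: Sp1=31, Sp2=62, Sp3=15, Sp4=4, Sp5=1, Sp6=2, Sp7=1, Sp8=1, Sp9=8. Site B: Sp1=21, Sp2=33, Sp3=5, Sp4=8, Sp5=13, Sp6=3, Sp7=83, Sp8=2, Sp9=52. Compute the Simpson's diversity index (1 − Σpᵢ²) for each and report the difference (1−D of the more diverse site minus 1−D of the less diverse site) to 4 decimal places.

Site A: N=125, proportions 0.248, 0.496, 0.12, 0.032, 0.008, 0.016, 0.008, 0.008, 0.064, giving 1−D = 0.672512 (working shown to 6 dp, full precision carried).
Site B: N=220, proportions 0.095455, 0.15, 0.022727, 0.036364, 0.059091, 0.013636, 0.377273, 0.009091, 0.236364, giving 1−D = 0.764587.
Difference = |0.672512 − 0.764587| = 0.092075, i.e. 0.0921 to 4 decimal places.

0.0921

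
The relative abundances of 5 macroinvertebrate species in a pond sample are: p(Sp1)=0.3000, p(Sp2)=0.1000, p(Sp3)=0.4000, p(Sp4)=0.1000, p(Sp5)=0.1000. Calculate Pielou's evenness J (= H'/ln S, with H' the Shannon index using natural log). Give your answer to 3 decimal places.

0.881

H' = −Σ pᵢ ln pᵢ = −((-0.36119) + (-0.23026) + (-0.36652) + (-0.23026) + (-0.23026)) = 1.41848 (working shown to 5 dp, full precision carried).
With S = 5 species, ln S = 1.60944, so J = 1.41848/1.60944 = 0.88135, i.e. 0.881 to 3 decimal places.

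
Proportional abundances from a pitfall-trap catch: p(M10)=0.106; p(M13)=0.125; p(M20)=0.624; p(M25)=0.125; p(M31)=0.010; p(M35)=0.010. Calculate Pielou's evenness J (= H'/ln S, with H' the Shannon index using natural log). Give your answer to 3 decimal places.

0.639

H' = −Σ pᵢ ln pᵢ = −((-0.23790) + (-0.25993) + (-0.29428) + (-0.25993) + (-0.04605) + (-0.04605)) = 1.14414 (working shown to 5 dp, full precision carried).
With S = 6 species, ln S = 1.79176, so J = 1.14414/1.79176 = 0.63856, i.e. 0.639 to 3 decimal places.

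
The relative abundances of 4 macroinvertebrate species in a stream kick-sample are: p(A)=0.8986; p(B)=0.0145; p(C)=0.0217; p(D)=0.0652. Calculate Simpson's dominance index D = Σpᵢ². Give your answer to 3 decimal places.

D = 0.8986² + 0.0145² + 0.0217² + 0.0652² = 0.80748 + 0.00021 + 0.00047 + 0.00425 = 0.81241 (working shown to 5 dp, full precision carried).
To 3 decimal places, D = 0.812.

0.812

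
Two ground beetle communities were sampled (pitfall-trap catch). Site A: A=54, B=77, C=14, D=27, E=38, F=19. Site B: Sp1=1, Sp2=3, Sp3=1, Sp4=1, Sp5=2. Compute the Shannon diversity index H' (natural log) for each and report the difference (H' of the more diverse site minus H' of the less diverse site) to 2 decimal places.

Site A: N=229, proportions 0.2358, 0.3362, 0.0611, 0.1179, 0.1659, 0.083, giving H' = 1.6347 (working shown to 4 dp, full precision carried).
Site B: N=8, proportions 0.125, 0.375, 0.125, 0.125, 0.25, giving H' = 1.4942.
Difference = |1.6347 − 1.4942| = 0.1405, i.e. 0.14 to 2 decimal places.

0.14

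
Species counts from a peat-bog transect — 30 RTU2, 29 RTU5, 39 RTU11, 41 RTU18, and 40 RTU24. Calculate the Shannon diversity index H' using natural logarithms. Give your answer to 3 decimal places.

Total N = 30+29+39+41+40 = 179, so the proportions are 0.1676, 0.16201, 0.21788, 0.22905, 0.22346 (working shown to 5 dp, full precision carried).
Each pᵢ ln pᵢ term: 0.1676×(-1.78619)=-0.29936, 0.16201×(-1.82009)=-0.29487, 0.21788×(-1.52382)=-0.33201, 0.22905×(-1.47381)=-0.33758, 0.22346×(-1.49851)=-0.33486.
Sum = -1.59868, so H' = 1.599.

1.599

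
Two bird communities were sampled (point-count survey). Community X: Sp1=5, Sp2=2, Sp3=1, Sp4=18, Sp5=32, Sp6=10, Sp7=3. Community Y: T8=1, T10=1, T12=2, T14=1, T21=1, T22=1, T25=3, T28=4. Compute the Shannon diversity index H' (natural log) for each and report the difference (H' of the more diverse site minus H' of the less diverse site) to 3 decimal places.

Community X: N=71, proportions 0.070423, 0.028169, 0.014085, 0.253521, 0.450704, 0.140845, 0.042254, giving H' = 1.464294 (working shown to 6 dp, full precision carried).
Community Y: N=14, proportions 0.071429, 0.071429, 0.142857, 0.071429, 0.071429, 0.071429, 0.214286, 0.285714, giving H' = 1.908535.
Difference = |1.464294 − 1.908535| = 0.444241, i.e. 0.444 to 3 decimal places.

0.444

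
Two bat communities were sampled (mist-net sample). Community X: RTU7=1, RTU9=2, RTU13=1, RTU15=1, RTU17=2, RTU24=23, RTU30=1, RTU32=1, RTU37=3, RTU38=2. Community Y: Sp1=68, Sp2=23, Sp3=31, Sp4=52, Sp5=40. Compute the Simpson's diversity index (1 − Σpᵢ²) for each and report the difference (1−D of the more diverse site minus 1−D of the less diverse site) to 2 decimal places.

0.18

Community X: N=37, proportions 0.027, 0.0541, 0.027, 0.027, 0.0541, 0.6216, 0.027, 0.027, 0.0811, 0.0541, giving 1−D = 0.5946 (working shown to 4 dp, full precision carried).
Community Y: N=214, proportions 0.3178, 0.1075, 0.1449, 0.243, 0.1869, giving 1−D = 0.7725.
Difference = |0.5946 − 0.7725| = 0.1779, i.e. 0.18 to 2 decimal places.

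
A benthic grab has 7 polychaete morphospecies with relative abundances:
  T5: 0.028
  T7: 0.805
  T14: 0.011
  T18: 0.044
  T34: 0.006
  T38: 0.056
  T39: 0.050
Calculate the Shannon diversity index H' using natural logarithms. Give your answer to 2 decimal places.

0.80

Each pᵢ ln pᵢ term (working shown to 4 dp, full precision carried): 0.028×(-3.5756)=-0.1001, 0.805×(-0.2169)=-0.1746, 0.011×(-4.5099)=-0.0496, 0.044×(-3.1236)=-0.1374, 0.006×(-5.1160)=-0.0307, 0.056×(-2.8824)=-0.1614, 0.05×(-2.9957)=-0.1498.
Sum = -0.8037, so H' = 0.80.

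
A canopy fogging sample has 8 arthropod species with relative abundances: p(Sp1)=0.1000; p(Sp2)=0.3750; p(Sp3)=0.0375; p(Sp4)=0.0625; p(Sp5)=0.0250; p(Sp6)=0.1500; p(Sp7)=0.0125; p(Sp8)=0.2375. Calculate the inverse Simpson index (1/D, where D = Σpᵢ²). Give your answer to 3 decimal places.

4.244

D = 0.1² + 0.375² + 0.0375² + 0.0625² + 0.025² + 0.15² + 0.0125² + 0.2375² = 0.0100000 + 0.1406250 + 0.0014062 + 0.0039062 + 0.0006250 + 0.0225000 + 0.0001563 + 0.0564062 = 0.2356250 (working shown to 7 dp, full precision carried).
So 1/D = 4.24403, i.e. 4.244 to 3 decimal places.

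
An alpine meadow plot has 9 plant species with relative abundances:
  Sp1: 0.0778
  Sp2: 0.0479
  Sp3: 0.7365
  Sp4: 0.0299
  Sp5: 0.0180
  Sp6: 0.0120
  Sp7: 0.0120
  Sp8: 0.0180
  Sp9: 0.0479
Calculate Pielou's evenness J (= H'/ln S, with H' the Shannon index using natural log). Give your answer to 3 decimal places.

0.487

H' = −Σ pᵢ ln pᵢ = −((-0.19867) + (-0.14555) + (-0.22526) + (-0.10495) + (-0.07231) + (-0.05307) + (-0.05307) + (-0.07231) + (-0.14555)) = 1.07075 (working shown to 5 dp, full precision carried).
With S = 9 species, ln S = 2.19722, so J = 1.07075/2.19722 = 0.48732, i.e. 0.487 to 3 decimal places.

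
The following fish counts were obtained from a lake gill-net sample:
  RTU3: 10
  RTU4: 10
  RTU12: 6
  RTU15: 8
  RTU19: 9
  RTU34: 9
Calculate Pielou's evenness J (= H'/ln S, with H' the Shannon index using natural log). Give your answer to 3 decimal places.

0.993

Total N = 10+10+6+8+9+9 = 52, so the proportions are 0.19231, 0.19231, 0.11538, 0.15385, 0.17308, 0.17308 (working shown to 5 dp, full precision carried).
H' = −Σ pᵢ ln pᵢ = −((-0.31705) + (-0.31705) + (-0.24917) + (-0.28797) + (-0.30358) + (-0.30358)) = 1.77840.
With S = 6 species, ln S = 1.79176, so J = 1.77840/1.79176 = 0.99254, i.e. 0.993 to 3 decimal places.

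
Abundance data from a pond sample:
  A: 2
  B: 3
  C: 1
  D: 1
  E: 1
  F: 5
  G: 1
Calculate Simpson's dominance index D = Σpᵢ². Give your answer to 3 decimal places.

Total N = 2+3+1+1+1+5+1 = 14, so the proportions are 0.14286, 0.21429, 0.07143, 0.07143, 0.07143, 0.35714, 0.07143 (working shown to 5 dp, full precision carried).
D = 0.14286² + 0.21429² + 0.07143² + 0.07143² + 0.07143² + 0.35714² + 0.07143² = 0.02041 + 0.04592 + 0.00510 + 0.00510 + 0.00510 + 0.12755 + 0.00510 = 0.21429.
To 3 decimal places, D = 0.214.

0.214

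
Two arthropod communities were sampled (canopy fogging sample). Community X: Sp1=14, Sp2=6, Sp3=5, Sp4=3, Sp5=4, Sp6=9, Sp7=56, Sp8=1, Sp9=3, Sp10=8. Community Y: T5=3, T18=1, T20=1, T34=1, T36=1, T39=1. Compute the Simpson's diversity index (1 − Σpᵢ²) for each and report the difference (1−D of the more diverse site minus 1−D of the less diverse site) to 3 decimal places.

0.082

Community X: N=109, proportions 0.12844, 0.05505, 0.04587, 0.02752, 0.0367, 0.08257, 0.51376, 0.00917, 0.02752, 0.07339, giving 1−D = 0.69927 (working shown to 5 dp, full precision carried).
Community Y: N=8, proportions 0.375, 0.125, 0.125, 0.125, 0.125, 0.125, giving 1−D = 0.78125.
Difference = |0.69927 − 0.78125| = 0.08198, i.e. 0.082 to 3 decimal places.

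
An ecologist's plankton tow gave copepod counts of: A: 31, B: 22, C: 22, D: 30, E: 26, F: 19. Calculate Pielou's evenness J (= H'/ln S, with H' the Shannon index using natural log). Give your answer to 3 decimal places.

0.991

Total N = 31+22+22+30+26+19 = 150, so the proportions are 0.20667, 0.14667, 0.14667, 0.2, 0.17333, 0.12667 (working shown to 5 dp, full precision carried).
H' = −Σ pᵢ ln pᵢ = −((-0.32584) + (-0.28154) + (-0.28154) + (-0.32189) + (-0.30377) + (-0.26172)) = 1.77630.
With S = 6 species, ln S = 1.79176, so J = 1.77630/1.79176 = 0.99137, i.e. 0.991 to 3 decimal places.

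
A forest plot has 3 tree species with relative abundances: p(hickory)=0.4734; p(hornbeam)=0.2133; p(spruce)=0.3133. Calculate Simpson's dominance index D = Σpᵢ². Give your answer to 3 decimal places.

D = 0.4734² + 0.2133² + 0.3133² = 0.22411 + 0.04550 + 0.09816 = 0.36776 (working shown to 5 dp, full precision carried).
To 3 decimal places, D = 0.368.

0.368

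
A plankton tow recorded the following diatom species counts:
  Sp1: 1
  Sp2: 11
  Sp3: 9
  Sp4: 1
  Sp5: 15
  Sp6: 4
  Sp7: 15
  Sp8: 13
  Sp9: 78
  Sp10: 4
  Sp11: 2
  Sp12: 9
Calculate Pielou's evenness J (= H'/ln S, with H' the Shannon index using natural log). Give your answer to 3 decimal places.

Total N = 1+11+9+1+15+4+15+13+78+4+2+9 = 162, so the proportions are 0.00617, 0.0679, 0.05556, 0.00617, 0.09259, 0.02469, 0.09259, 0.08025, 0.48148, 0.02469, 0.01235, 0.05556 (working shown to 5 dp, full precision carried).
H' = −Σ pᵢ ln pᵢ = −((-0.03140) + (-0.18263) + (-0.16058) + (-0.03140) + (-0.22033) + (-0.09139) + (-0.22033) + (-0.20243) + (-0.35191) + (-0.09139) + (-0.05425) + (-0.16058)) = 1.79863.
With S = 12 species, ln S = 2.48491, so J = 1.79863/2.48491 = 0.72382, i.e. 0.724 to 3 decimal places.

0.724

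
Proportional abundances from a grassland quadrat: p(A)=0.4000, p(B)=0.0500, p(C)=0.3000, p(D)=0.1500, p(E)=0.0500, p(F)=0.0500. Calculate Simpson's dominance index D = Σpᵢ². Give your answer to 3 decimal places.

D = 0.4² + 0.05² + 0.3² + 0.15² + 0.05² + 0.05² = 0.16000 + 0.00250 + 0.09000 + 0.02250 + 0.00250 + 0.00250 = 0.28000 (working shown to 5 dp, full precision carried).
To 3 decimal places, D = 0.280.

0.280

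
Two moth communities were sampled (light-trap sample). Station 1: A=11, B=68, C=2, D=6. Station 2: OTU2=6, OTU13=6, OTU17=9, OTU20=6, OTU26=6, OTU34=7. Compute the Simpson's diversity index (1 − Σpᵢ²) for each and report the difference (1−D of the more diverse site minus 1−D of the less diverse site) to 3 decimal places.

Station 1: N=87, proportions 0.12644, 0.78161, 0.02299, 0.06897, giving 1−D = 0.36782 (working shown to 5 dp, full precision carried).
Station 2: N=40, proportions 0.15, 0.15, 0.225, 0.15, 0.15, 0.175, giving 1−D = 0.82875.
Difference = |0.36782 − 0.82875| = 0.46093, i.e. 0.461 to 3 decimal places.

0.461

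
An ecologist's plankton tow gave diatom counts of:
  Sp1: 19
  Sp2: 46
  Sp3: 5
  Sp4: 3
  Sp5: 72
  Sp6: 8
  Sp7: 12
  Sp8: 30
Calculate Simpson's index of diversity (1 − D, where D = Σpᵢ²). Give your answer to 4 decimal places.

Total N = 19+46+5+3+72+8+12+30 = 195, so the proportions are 0.097436, 0.235897, 0.025641, 0.015385, 0.369231, 0.041026, 0.061538, 0.153846 (working shown to 6 dp, full precision carried).
D = 0.097436² + 0.235897² + 0.025641² + 0.015385² + 0.369231² + 0.041026² + 0.061538² + 0.153846² = 0.009494 + 0.055648 + 0.000657 + 0.000237 + 0.136331 + 0.001683 + 0.003787 + 0.023669 = 0.231506.
So 1 − D = 0.768494, i.e. 0.7685 to 4 decimal places.

0.7685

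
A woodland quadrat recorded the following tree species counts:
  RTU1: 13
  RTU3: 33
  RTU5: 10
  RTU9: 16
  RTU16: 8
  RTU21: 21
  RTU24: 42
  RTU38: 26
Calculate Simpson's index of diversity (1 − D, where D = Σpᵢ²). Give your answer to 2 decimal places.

0.84

Total N = 13+33+10+16+8+21+42+26 = 169, so the proportions are 0.0769, 0.1953, 0.0592, 0.0947, 0.0473, 0.1243, 0.2485, 0.1538 (working shown to 4 dp, full precision carried).
D = 0.0769² + 0.1953² + 0.0592² + 0.0947² + 0.0473² + 0.1243² + 0.2485² + 0.1538² = 0.0059 + 0.0381 + 0.0035 + 0.0090 + 0.0022 + 0.0154 + 0.0618 + 0.0237 = 0.1596.
So 1 − D = 0.8404, i.e. 0.84 to 2 decimal places.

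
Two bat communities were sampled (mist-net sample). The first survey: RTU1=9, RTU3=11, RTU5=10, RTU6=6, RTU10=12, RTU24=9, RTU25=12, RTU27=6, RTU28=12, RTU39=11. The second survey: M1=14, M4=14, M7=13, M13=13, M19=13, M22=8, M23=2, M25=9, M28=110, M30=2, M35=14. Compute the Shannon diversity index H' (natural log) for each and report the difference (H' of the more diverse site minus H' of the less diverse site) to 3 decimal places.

0.538

The first survey: N=98, proportions 0.091837, 0.112245, 0.102041, 0.061224, 0.122449, 0.091837, 0.122449, 0.061224, 0.122449, 0.112245, giving H' = 2.275913 (working shown to 6 dp, full precision carried).
The second survey: N=212, proportions 0.066038, 0.066038, 0.061321, 0.061321, 0.061321, 0.037736, 0.009434, 0.042453, 0.518868, 0.009434, 0.066038, giving H' = 1.738146.
Difference = |2.275913 − 1.738146| = 0.537767, i.e. 0.538 to 3 decimal places.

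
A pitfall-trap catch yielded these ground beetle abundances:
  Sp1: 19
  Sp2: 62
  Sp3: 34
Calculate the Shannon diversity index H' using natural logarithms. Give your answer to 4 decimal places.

Total N = 19+62+34 = 115, so the proportions are 0.165217, 0.53913, 0.295652 (working shown to 6 dp, full precision carried).
Each pᵢ ln pᵢ term: 0.165217×(-1.800493)=-0.297473, 0.53913×(-0.617798)=-0.333074, 0.295652×(-1.218572)=-0.360273.
Sum = -0.990820, so H' = 0.9908.

0.9908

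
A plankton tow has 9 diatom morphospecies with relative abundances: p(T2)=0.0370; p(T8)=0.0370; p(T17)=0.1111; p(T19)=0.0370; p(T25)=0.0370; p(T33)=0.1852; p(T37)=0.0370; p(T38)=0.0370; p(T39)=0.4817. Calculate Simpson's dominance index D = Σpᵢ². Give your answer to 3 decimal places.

0.287

D = 0.037² + 0.037² + 0.1111² + 0.037² + 0.037² + 0.1852² + 0.037² + 0.037² + 0.4817² = 0.00137 + 0.00137 + 0.01234 + 0.00137 + 0.00137 + 0.03430 + 0.00137 + 0.00137 + 0.23203 = 0.28689 (working shown to 5 dp, full precision carried).
To 3 decimal places, D = 0.287.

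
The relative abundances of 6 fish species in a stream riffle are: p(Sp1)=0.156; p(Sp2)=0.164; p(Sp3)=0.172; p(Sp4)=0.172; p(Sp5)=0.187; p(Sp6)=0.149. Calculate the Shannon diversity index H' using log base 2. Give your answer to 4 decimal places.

Each pᵢ log₂ pᵢ term (working shown to 6 dp, full precision carried): 0.156×(-2.680382)=-0.418140, 0.164×(-2.608232)=-0.427750, 0.172×(-2.539520)=-0.436797, 0.172×(-2.539520)=-0.436797, 0.187×(-2.418890)=-0.452332, 0.149×(-2.746616)=-0.409246.
Sum = -2.581063, so H' = 2.5811.

2.5811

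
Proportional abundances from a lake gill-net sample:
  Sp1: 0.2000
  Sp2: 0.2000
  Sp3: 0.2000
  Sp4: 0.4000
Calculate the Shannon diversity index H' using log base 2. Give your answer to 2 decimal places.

1.92

Each pᵢ log₂ pᵢ term (working shown to 4 dp, full precision carried): 0.2×(-2.3219)=-0.4644, 0.2×(-2.3219)=-0.4644, 0.2×(-2.3219)=-0.4644, 0.4×(-1.3219)=-0.5288.
Sum = -1.9219, so H' = 1.92.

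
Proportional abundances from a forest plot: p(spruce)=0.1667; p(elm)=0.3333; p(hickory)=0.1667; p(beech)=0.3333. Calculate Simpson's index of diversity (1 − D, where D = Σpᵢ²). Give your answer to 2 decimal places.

D = 0.1667² + 0.3333² + 0.1667² + 0.3333² = 0.0278 + 0.1111 + 0.0278 + 0.1111 = 0.2778 (working shown to 4 dp, full precision carried).
So 1 − D = 0.7222, i.e. 0.72 to 2 decimal places.

0.72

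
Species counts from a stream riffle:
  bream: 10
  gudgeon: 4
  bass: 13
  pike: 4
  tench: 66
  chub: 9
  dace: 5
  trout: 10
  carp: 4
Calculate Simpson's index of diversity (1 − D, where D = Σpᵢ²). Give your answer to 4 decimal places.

Total N = 10+4+13+4+66+9+5+10+4 = 125, so the proportions are 0.08, 0.032, 0.104, 0.032, 0.528, 0.072, 0.04, 0.08, 0.032 (working shown to 6 dp, full precision carried).
D = 0.08² + 0.032² + 0.104² + 0.032² + 0.528² + 0.072² + 0.04² + 0.08² + 0.032² = 0.006400 + 0.001024 + 0.010816 + 0.001024 + 0.278784 + 0.005184 + 0.001600 + 0.006400 + 0.001024 = 0.312256.
So 1 − D = 0.687744, i.e. 0.6877 to 4 decimal places.

0.6877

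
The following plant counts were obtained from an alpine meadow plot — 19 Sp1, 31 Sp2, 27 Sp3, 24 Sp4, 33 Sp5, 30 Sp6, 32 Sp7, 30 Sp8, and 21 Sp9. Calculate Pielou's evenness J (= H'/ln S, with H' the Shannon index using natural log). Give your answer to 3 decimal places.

Total N = 19+31+27+24+33+30+32+30+21 = 247, so the proportions are 0.07692, 0.12551, 0.10931, 0.09717, 0.1336, 0.12146, 0.12955, 0.12146, 0.08502 (working shown to 5 dp, full precision carried).
H' = −Σ pᵢ ln pᵢ = −((-0.19730) + (-0.26048) + (-0.24197) + (-0.22653) + (-0.26893) + (-0.25606) + (-0.26476) + (-0.25606) + (-0.20956)) = 2.18164.
With S = 9 species, ln S = 2.19722, so J = 2.18164/2.19722 = 0.99291, i.e. 0.993 to 3 decimal places.

0.993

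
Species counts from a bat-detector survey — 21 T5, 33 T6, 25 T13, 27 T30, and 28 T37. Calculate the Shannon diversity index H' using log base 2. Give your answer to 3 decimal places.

Total N = 21+33+25+27+28 = 134, so the proportions are 0.15672, 0.24627, 0.18657, 0.20149, 0.20896 (working shown to 5 dp, full precision carried).
Each pᵢ log₂ pᵢ term: 0.15672×(-2.67377)=-0.41902, 0.24627×(-2.02170)=-0.49788, 0.18657×(-2.42223)=-0.45191, 0.20149×(-2.31120)=-0.46569, 0.20896×(-2.25873)=-0.47197.
Sum = -2.30648, so H' = 2.306.

2.306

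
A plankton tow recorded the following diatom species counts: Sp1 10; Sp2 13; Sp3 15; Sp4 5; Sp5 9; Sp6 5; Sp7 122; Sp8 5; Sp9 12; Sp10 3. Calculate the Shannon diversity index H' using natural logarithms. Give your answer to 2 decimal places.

1.47

Total N = 10+13+15+5+9+5+122+5+12+3 = 199, so the proportions are 0.0503, 0.0653, 0.0754, 0.0251, 0.0452, 0.0251, 0.6131, 0.0251, 0.0603, 0.0151 (working shown to 4 dp, full precision carried).
Each pᵢ ln pᵢ term: 0.0503×(-2.9907)=-0.1503, 0.0653×(-2.7284)=-0.1782, 0.0754×(-2.5853)=-0.1949, 0.0251×(-3.6839)=-0.0926, 0.0452×(-3.0961)=-0.1400, 0.0251×(-3.6839)=-0.0926, 0.6131×(-0.4893)=-0.3000, 0.0251×(-3.6839)=-0.0926, 0.0603×(-2.8084)=-0.1694, 0.0151×(-4.1947)=-0.0632.
Sum = -1.4736, so H' = 1.47.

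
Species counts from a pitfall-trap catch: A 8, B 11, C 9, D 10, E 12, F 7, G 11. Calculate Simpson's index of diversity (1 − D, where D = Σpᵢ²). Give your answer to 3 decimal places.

Total N = 8+11+9+10+12+7+11 = 68, so the proportions are 0.11765, 0.16176, 0.13235, 0.14706, 0.17647, 0.10294, 0.16176 (working shown to 5 dp, full precision carried).
D = 0.11765² + 0.16176² + 0.13235² + 0.14706² + 0.17647² + 0.10294² + 0.16176² = 0.01384 + 0.02617 + 0.01752 + 0.02163 + 0.03114 + 0.01060 + 0.02617 = 0.14706.
So 1 − D = 0.85294, i.e. 0.853 to 3 decimal places.

0.853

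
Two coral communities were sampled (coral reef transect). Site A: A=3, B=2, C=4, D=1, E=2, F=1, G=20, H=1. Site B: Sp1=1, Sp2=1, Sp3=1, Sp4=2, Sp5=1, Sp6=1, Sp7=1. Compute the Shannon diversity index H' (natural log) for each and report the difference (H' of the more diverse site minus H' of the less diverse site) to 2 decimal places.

0.48

Site A: N=34, proportions 0.0882, 0.0588, 0.1176, 0.0294, 0.0588, 0.0294, 0.5882, 0.0294, giving H' = 1.4226 (working shown to 4 dp, full precision carried).
Site B: N=8, proportions 0.125, 0.125, 0.125, 0.25, 0.125, 0.125, 0.125, giving H' = 1.9062.
Difference = |1.4226 − 1.9062| = 0.4836, i.e. 0.48 to 2 decimal places.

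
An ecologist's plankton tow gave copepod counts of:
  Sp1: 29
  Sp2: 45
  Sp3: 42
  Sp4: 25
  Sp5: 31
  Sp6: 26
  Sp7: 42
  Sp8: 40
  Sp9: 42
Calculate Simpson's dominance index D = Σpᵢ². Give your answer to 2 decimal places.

0.12

Total N = 29+45+42+25+31+26+42+40+42 = 322, so the proportions are 0.0901, 0.1398, 0.1304, 0.0776, 0.0963, 0.0807, 0.1304, 0.1242, 0.1304 (working shown to 4 dp, full precision carried).
D = 0.0901² + 0.1398² + 0.1304² + 0.0776² + 0.0963² + 0.0807² + 0.1304² + 0.1242² + 0.1304² = 0.0081 + 0.0195 + 0.0170 + 0.0060 + 0.0093 + 0.0065 + 0.0170 + 0.0154 + 0.0170 = 0.1159.
To 2 decimal places, D = 0.12.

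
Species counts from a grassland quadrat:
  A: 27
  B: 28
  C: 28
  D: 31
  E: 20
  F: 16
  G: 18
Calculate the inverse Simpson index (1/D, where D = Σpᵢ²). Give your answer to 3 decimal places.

Total N = 27+28+28+31+20+16+18 = 168, so the proportions are 0.1607143, 0.1666667, 0.1666667, 0.1845238, 0.1190476, 0.0952381, 0.1071429 (working shown to 7 dp, full precision carried).
D = 0.1607143² + 0.1666667² + 0.1666667² + 0.1845238² + 0.1190476² + 0.0952381² + 0.1071429² = 0.0258291 + 0.0277778 + 0.0277778 + 0.0340490 + 0.0141723 + 0.0090703 + 0.0114796 = 0.1501559.
So 1/D = 6.65975, i.e. 6.660 to 3 decimal places.

6.660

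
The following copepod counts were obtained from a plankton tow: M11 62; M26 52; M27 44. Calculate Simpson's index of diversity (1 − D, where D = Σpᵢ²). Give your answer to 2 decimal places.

Total N = 62+52+44 = 158, so the proportions are 0.3924, 0.3291, 0.2785 (working shown to 4 dp, full precision carried).
D = 0.3924² + 0.3291² + 0.2785² = 0.1540 + 0.1083 + 0.0776 = 0.3398.
So 1 − D = 0.6602, i.e. 0.66 to 2 decimal places.

0.66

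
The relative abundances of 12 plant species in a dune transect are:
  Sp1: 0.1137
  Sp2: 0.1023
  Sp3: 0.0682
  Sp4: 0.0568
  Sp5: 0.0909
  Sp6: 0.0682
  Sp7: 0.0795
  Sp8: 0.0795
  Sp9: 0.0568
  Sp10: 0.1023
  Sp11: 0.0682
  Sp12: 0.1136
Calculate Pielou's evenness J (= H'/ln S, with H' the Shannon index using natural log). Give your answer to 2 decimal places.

0.99

H' = −Σ pᵢ ln pᵢ = −((-0.2472) + (-0.2332) + (-0.1831) + (-0.1629) + (-0.2180) + (-0.1831) + (-0.2013) + (-0.2013) + (-0.1629) + (-0.2332) + (-0.1831) + (-0.2471)) = 2.4566 (working shown to 4 dp, full precision carried).
With S = 12 species, ln S = 2.4849, so J = 2.4566/2.4849 = 0.9886, i.e. 0.99 to 2 decimal places.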